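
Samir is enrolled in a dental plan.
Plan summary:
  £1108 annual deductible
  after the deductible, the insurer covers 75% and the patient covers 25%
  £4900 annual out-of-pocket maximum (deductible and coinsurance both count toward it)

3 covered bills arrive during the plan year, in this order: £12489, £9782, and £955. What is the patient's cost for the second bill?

£946.75

Claim 1 — £12489: £1108 to deductible, leaving £11381; 25% of £11381 = £2845.25. Cost to patient: £3953.25. OOP to date £3953.25.
Claim 2 — £9782: 25% coinsurance on £9782 = £2445.50. OOP would hit £6398.75 > £4900, so the cap limits the patient to £4900 − £3953.25 = £946.75.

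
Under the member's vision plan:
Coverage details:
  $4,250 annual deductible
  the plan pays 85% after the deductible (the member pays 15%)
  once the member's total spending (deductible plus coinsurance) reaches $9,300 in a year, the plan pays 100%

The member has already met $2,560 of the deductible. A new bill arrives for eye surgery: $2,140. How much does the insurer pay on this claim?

Deductible still to meet: $4,250 − $2,560 = $1,690.
That leaves $2,140 − $1,690 = $450 for coinsurance.
15% of $450 = $67.50 falls to the member.
That puts the member's cost at $1,690 + $67.50 = $1,757.50 before any cap.
Cumulative spending $2,560 + $1,757.50 = $4,317.50 stays under the $9,300 maximum.
Insurer pays the balance: $2,140 − $1,757.50 = $382.50.

$382.50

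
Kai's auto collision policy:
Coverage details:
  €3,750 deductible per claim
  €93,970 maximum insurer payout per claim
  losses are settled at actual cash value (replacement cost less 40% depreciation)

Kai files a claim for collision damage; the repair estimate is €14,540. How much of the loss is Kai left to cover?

At 40% depreciation, ACV = €14,540 − €5,816 = €8,724.
Less the €3,750 deductible: €8,724 − €3,750 = €4,974.
€4,974 ≤ €93,970, so the limit doesn't bind; insurer pays €4,974.
Out of pocket: €14,540 − €4,974 = €9,566.

€9,566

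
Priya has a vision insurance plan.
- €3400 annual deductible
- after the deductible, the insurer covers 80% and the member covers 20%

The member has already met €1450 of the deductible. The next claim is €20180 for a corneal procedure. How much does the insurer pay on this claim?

€14584

Deductible still to meet: €3400 − €1450 = €1950.
After the €1950 deductible portion, €20180 − €1950 = €18230 is subject to coinsurance.
Member's 20% share of €18230 is €3646.
Member responsibility: €1950 + €3646 = €5596.
Insurer pays the balance: €20180 − €5596 = €14584.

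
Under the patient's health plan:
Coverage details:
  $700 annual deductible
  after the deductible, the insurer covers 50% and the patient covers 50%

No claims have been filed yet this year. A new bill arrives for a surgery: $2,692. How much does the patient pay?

$1,696

Nothing has been paid toward the $700 deductible, so the first $700 of this charge is applied there.
The remaining $1,992 (= $2,692 − $700) moves to coinsurance.
Coinsurance: $1,992 × 50% = $996.
So the patient owes $700 + $996 = $1,696.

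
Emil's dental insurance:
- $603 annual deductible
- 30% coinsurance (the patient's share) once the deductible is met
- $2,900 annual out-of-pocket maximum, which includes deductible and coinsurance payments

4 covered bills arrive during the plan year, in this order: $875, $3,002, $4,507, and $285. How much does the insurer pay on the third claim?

$3,192.20

Claim 1 ($875): $603 finishes the deductible; $272 goes to coinsurance; patient's 30% is $81.60. Patient owes $684.60 (running OOP $684.60). Plan pays $875 − $684.60 = $190.40.
Claim 2 ($3,002): 30% coinsurance on $3,002 = $900.60. Patient owes $900.60 (running OOP $1,585.20). Insurer: $3,002 − $900.60 = $2,101.40.
Claim 3 ($4,507): deductible met; 30% of $4,507 = $1,352.10. OOP would hit $2,937.30 > $2,900, so the cap limits the patient to $2,900 − $1,585.20 = $1,314.80. Plan pays $4,507 − $1,314.80 = $3,192.20.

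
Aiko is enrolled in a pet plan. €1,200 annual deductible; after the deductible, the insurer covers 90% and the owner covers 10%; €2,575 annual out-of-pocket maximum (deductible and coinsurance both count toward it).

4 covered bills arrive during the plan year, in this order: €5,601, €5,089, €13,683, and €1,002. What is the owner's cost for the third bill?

Claim 1 (€5,601): €1,200 finishes the deductible; €4,401 goes to coinsurance; owner's 10% is €440.10. Cost to owner: €1,640.10. OOP to date €1,640.10.
Claim 2 (€5,089): deductible already satisfied, so owner's share is 10% × €5,089 = €508.90. Owner pays €508.90; OOP now €2,149.
Claim 3 (€13,683): deductible met; 10% of €13,683 = €1,368.30. Adding that to €2,149 gives €3,517.30, past the €2,575 cap; owner pays only €2,575 − €2,149 = €426.

€426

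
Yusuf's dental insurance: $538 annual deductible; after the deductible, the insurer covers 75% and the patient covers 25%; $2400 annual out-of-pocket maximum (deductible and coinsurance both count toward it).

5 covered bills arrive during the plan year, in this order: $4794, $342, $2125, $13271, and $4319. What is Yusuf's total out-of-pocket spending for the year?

$2400

Claim 1 — $4794: $538 to deductible, leaving $4256; patient's 25% is $1064. Patient owes $1602 (running OOP $1602).
Claim 2 — $342: deductible met; 25% of $342 = $85.50. Cost to patient: $85.50. OOP to date $1687.50.
Claim 3 — $2125: deductible already satisfied, so patient's share is 25% × $2125 = $531.25. Patient owes $531.25 (running OOP $2218.75).
Claim 4 — $13271: 25% coinsurance on $13271 = $3317.75. OOP would hit $5536.50 > $2400, so the cap limits the patient to $2400 − $2218.75 = $181.25.
Claim 5 — $4319: deductible met; 25% of $4319 = $1079.75. OOP would hit $3479.75 > $2400, so the cap limits the patient to $2400 − $2400 = $0.
Total paid by the patient: $1602 + $85.50 + $531.25 + $181.25 + $0 = $2400.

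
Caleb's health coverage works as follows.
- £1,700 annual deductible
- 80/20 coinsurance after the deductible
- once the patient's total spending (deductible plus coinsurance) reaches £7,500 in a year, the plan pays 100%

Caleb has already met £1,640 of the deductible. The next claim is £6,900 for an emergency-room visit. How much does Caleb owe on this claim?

Remaining deductible: £1,700 − £1,640 = £60.
After the £60 deductible portion, £6,900 − £60 = £6,840 is subject to coinsurance.
Coinsurance: £6,840 × 20% = £1,368.
So the patient owes £60 + £1,368 = £1,428 before any cap.
Year-to-date out-of-pocket becomes £1,640 + £1,428 = £3,068, still under the £7,500 maximum, so no cap applies.

£1,428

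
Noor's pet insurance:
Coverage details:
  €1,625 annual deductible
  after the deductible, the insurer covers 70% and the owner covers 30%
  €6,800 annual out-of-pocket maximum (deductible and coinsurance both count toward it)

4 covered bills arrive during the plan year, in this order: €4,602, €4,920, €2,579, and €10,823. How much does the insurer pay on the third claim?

Claim 1 — €4,602: €1,625 finishes the deductible; €2,977 goes to coinsurance; owner's 30% is €893.10. Cost to owner: €2,518.10. OOP to date €2,518.10. Insurer: €4,602 − €2,518.10 = €2,083.90.
Claim 2 — €4,920: deductible met; 30% of €4,920 = €1,476. Cost to owner: €1,476. OOP to date €3,994.10. Plan pays €4,920 − €1,476 = €3,444.
Claim 3 — €2,579: 30% coinsurance on €2,579 = €773.70. Owner owes €773.70 (running OOP €4,767.80). Plan pays €2,579 − €773.70 = €1,805.30.

€1,805.30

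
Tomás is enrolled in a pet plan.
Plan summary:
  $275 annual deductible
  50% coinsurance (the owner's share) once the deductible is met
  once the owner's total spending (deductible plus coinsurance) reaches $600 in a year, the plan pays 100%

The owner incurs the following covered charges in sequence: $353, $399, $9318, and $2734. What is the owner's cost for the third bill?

$86.50

Claim 1 — $353: $275 finishes the deductible; $78 goes to coinsurance; owner's 50% is $39. Cost to owner: $314. OOP to date $314.
Claim 2 — $399: deductible already satisfied, so owner's share is 50% × $399 = $199.50. Owner owes $199.50 (running OOP $513.50).
Claim 3 — $9318: deductible already satisfied, so owner's share is 50% × $9318 = $4659. OOP would hit $5172.50 > $600, so the cap limits the owner to $600 − $513.50 = $86.50.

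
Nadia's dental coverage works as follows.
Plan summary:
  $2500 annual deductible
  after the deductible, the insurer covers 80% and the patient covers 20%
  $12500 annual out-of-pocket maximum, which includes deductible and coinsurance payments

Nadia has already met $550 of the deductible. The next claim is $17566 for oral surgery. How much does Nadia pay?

Remaining deductible: $2500 − $550 = $1950.
The remaining $15616 (= $17566 − $1950) moves to coinsurance.
Coinsurance: $15616 × 20% = $3123.20.
That puts the patient's cost at $1950 + $3123.20 = $5073.20 before any cap.
Cumulative spending $550 + $5073.20 = $5623.20 stays under the $12500 maximum.

$5073.20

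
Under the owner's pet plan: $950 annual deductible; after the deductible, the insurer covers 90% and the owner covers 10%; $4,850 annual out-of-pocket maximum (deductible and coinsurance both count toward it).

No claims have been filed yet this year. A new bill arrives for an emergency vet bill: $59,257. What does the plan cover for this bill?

Nothing has been paid toward the $950 deductible, so the first $950 of this charge is applied there.
The remaining $58,307 (= $59,257 − $950) moves to coinsurance.
Owner's 10% share of $58,307 is $5,830.70.
So the owner owes $950 + $5,830.70 = $6,780.70 before any cap.
Year-to-date out-of-pocket would reach $0 + $6,780.70 = $6,780.70, above the $4,850 maximum, so the owner pays only $4,850 − $0 = $4,850.
The plan picks up $59,257 − $4,850 = $54,407.

$54,407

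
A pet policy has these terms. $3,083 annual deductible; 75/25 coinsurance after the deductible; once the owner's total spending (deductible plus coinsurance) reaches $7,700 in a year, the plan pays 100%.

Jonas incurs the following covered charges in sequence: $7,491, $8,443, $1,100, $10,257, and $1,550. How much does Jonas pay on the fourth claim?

$1,129.25

Claim 1 — $7,491: deductible takes $3,083, $4,408 remains; 25% of $4,408 = $1,102. Owner owes $4,185 (running OOP $4,185).
Claim 2 — $8,443: deductible met; 25% of $8,443 = $2,110.75. Owner owes $2,110.75 (running OOP $6,295.75).
Claim 3 — $1,100: 25% coinsurance on $1,100 = $275. Owner owes $275 (running OOP $6,570.75).
Claim 4 — $10,257: deductible already satisfied, so owner's share is 25% × $10,257 = $2,564.25. Adding that to $6,570.75 gives $9,135, past the $7,700 cap; owner pays only $7,700 − $6,570.75 = $1,129.25.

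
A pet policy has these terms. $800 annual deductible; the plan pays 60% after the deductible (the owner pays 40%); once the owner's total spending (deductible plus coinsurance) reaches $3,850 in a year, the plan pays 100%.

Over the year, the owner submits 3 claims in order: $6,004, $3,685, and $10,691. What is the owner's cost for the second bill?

$968.40

#1 ($6,004): deductible takes $800, $5,204 remains; coinsurance $5,204 × 40% = $2,081.60. Owner pays $2,881.60; OOP now $2,881.60.
#2 ($3,685): 40% coinsurance on $3,685 = $1,474. OOP would hit $4,355.60 > $3,850, so the cap limits the owner to $3,850 − $2,881.60 = $968.40.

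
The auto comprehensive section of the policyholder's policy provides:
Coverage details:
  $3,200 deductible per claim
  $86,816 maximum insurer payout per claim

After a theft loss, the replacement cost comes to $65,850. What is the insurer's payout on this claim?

Less the $3,200 deductible: $65,850 − $3,200 = $62,650.
$62,650 is within the $86,816 limit, so the insurer pays $62,650.

$62,650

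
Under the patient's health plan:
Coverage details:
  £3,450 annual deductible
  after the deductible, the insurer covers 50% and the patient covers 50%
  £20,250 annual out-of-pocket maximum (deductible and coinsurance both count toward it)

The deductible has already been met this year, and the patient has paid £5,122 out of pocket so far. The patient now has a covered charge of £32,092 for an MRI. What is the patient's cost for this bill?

£15,128

The deductible is already satisfied, so the full bill goes to coinsurance.
Coinsurance: £32,092 × 50% = £16,046.
Year-to-date out-of-pocket would reach £5,122 + £16,046 = £21,168, above the £20,250 maximum, so the patient pays only £20,250 − £5,122 = £15,128.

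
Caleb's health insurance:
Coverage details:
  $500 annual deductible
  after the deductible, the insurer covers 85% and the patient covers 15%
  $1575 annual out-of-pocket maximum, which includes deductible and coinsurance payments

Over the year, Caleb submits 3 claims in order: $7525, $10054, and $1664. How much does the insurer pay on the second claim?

$10032.75

Claim 1 — $7525: $500 to deductible, leaving $7025; 15% of $7025 = $1053.75. Patient owes $1553.75 (running OOP $1553.75). Plan pays $7525 − $1553.75 = $5971.25.
Claim 2 — $10054: deductible met; 15% of $10054 = $1508.10. That would push OOP to $3061.85, over the $1575 cap, so patient pays $1575 − $1553.75 = $21.25. Insurer: $10054 − $21.25 = $10032.75.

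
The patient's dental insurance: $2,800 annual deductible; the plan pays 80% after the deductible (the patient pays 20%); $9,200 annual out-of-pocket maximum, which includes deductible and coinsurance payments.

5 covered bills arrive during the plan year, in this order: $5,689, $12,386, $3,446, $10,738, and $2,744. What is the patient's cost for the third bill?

Claim 1 ($5,689): deductible takes $2,800, $2,889 remains; patient's 20% is $577.80. Cost to patient: $3,377.80. OOP to date $3,377.80.
Claim 2 ($12,386): deductible met; 20% of $12,386 = $2,477.20. Patient pays $2,477.20; OOP now $5,855.
Claim 3 ($3,446): 20% coinsurance on $3,446 = $689.20. Patient pays $689.20; OOP now $6,544.20.

$689.20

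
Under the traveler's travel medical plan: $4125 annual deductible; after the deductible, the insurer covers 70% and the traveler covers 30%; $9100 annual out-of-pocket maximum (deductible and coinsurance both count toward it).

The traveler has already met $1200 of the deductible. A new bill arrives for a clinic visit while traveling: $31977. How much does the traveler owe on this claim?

Deductible still to meet: $4125 − $1200 = $2925.
That leaves $31977 − $2925 = $29052 for coinsurance.
Traveler's 30% share of $29052 is $8715.60.
Traveler responsibility before any cap: $2925 + $8715.60 = $11640.60.
That would bring total out-of-pocket to $12840.60, past the $9100 cap. The traveler is capped at $9100 − $1200 = $7900 on this claim.

$7900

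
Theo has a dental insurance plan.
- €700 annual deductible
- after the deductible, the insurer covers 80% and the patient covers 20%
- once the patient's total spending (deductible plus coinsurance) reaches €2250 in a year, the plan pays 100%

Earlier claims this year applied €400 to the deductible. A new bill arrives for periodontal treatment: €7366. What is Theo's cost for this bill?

€1713.20

Deductible still to meet: €700 − €400 = €300.
After the €300 deductible portion, €7366 − €300 = €7066 is subject to coinsurance.
Patient's 20% share of €7066 is €1413.20.
That puts the patient's cost at €300 + €1413.20 = €1713.20 before any cap.
Cumulative spending €400 + €1713.20 = €2113.20 stays under the €2250 maximum.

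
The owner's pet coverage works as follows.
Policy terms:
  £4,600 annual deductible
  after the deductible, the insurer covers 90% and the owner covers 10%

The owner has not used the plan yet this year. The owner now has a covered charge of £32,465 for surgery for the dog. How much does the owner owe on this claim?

The full £4,600 deductible is still open; £4,600 of this bill applies to it.
That leaves £32,465 − £4,600 = £27,865 for coinsurance.
10% of £27,865 = £2,786.50 falls to the owner.
So the owner owes £4,600 + £2,786.50 = £7,386.50.

£7,386.50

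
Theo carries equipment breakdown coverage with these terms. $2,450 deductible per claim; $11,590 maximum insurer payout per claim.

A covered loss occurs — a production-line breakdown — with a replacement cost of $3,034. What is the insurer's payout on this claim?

$584

After the deductible, $3,034 − $2,450 = $584 remains.
$584 is within the $11,590 limit, so the insurer pays $584.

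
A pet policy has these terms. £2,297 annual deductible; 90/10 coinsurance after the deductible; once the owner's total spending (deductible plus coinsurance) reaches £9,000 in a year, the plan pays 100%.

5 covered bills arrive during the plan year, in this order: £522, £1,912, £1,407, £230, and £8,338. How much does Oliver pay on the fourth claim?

Bill 1, £522: entire amount goes to the deductible. Owner pays £522; OOP now £522.
Bill 2, £1,912: £1,775 to deductible, leaving £137; coinsurance £137 × 10% = £13.70. Owner pays £1,788.70; OOP now £2,310.70.
Bill 3, £1,407: deductible already satisfied, so owner's share is 10% × £1,407 = £140.70. Owner pays £140.70; OOP now £2,451.40.
Bill 4, £230: deductible met; 10% of £230 = £23. Owner pays £23; OOP now £2,474.40.

£23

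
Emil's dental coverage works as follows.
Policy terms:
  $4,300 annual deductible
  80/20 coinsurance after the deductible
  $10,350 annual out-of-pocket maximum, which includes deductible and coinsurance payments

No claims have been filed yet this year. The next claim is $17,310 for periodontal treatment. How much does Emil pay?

$6,902

Deductible not yet touched, so the first $4,300 of the bill goes to the deductible.
The remaining $13,010 (= $17,310 − $4,300) moves to coinsurance.
Coinsurance: $13,010 × 20% = $2,602.
That puts the patient's cost at $4,300 + $2,602 = $6,902 before any cap.
Total out-of-pocket so far would be $0 + $6,902 = $6,902, below the $10,350 cap — no reduction.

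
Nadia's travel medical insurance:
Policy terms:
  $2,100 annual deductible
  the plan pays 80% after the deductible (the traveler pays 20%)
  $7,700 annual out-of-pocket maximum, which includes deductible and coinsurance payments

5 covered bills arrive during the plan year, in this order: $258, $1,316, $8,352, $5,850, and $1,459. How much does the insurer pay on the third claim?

Claim 1 ($258): entire amount goes to the deductible. Traveler owes $258 (running OOP $258). Insurer: $258 − $258 = $0.
Claim 2 ($1,316): all of it applies to the deductible. Traveler owes $1,316 (running OOP $1,574). Plan pays $1,316 − $1,316 = $0.
Claim 3 ($8,352): $526 finishes the deductible; $7,826 goes to coinsurance; coinsurance $7,826 × 20% = $1,565.20. Cost to traveler: $2,091.20. OOP to date $3,665.20. Insurer: $8,352 − $2,091.20 = $6,260.80.

$6,260.80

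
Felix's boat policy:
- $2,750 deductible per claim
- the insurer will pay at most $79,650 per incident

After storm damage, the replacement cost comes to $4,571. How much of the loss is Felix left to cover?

Less the $2,750 deductible: $4,571 − $2,750 = $1,821.
$1,821 ≤ $79,650, so the limit doesn't bind; insurer pays $1,821.
The owner bears the rest of the original loss: $4,571 − $1,821 = $2,750.

$2,750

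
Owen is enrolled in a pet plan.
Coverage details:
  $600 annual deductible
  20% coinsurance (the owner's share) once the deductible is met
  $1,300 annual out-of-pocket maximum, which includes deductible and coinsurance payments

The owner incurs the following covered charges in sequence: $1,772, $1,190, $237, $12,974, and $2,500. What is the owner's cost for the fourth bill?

Claim 1 ($1,772): $600 finishes the deductible; $1,172 goes to coinsurance; coinsurance $1,172 × 20% = $234.40. Cost to owner: $834.40. OOP to date $834.40.
Claim 2 ($1,190): 20% coinsurance on $1,190 = $238. Owner owes $238 (running OOP $1,072.40).
Claim 3 ($237): 20% coinsurance on $237 = $47.40. Owner owes $47.40 (running OOP $1,119.80).
Claim 4 ($12,974): 20% coinsurance on $12,974 = $2,594.80. OOP would hit $3,714.60 > $1,300, so the cap limits the owner to $1,300 − $1,119.80 = $180.20.

$180.20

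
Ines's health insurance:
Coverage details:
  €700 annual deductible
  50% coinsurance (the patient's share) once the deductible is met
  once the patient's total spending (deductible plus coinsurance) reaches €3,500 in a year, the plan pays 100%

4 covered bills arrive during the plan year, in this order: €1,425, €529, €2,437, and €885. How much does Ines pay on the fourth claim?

#1 (€1,425): €700 finishes the deductible; €725 goes to coinsurance; 50% of €725 = €362.50. Patient owes €1,062.50 (running OOP €1,062.50).
#2 (€529): 50% coinsurance on €529 = €264.50. Patient pays €264.50; OOP now €1,327.
#3 (€2,437): deductible met; 50% of €2,437 = €1,218.50. Cost to patient: €1,218.50. OOP to date €2,545.50.
#4 (€885): deductible met; 50% of €885 = €442.50. Patient pays €442.50; OOP now €2,988.

€442.50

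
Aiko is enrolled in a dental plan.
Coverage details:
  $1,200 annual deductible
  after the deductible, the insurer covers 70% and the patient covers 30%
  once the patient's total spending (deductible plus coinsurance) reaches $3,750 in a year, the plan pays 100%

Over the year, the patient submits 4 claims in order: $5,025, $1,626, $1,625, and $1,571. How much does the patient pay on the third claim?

Bill 1, $5,025: deductible takes $1,200, $3,825 remains; patient's 30% is $1,147.50. Patient owes $2,347.50 (running OOP $2,347.50).
Bill 2, $1,626: deductible already satisfied, so patient's share is 30% × $1,626 = $487.80. Patient pays $487.80; OOP now $2,835.30.
Bill 3, $1,625: deductible already satisfied, so patient's share is 30% × $1,625 = $487.50. Cost to patient: $487.50. OOP to date $3,322.80.

$487.50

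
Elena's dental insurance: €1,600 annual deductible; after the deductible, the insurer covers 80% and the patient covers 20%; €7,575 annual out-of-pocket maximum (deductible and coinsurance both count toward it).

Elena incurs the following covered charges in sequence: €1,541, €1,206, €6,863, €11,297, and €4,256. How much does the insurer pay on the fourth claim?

Claim 1 (€1,541): all of it applies to the deductible. Patient pays €1,541; OOP now €1,541. Plan pays €1,541 − €1,541 = €0.
Claim 2 (€1,206): €59 finishes the deductible; €1,147 goes to coinsurance; 20% of €1,147 = €229.40. Patient owes €288.40 (running OOP €1,829.40). Plan pays €1,206 − €288.40 = €917.60.
Claim 3 (€6,863): 20% coinsurance on €6,863 = €1,372.60. Patient owes €1,372.60 (running OOP €3,202). Plan pays €6,863 − €1,372.60 = €5,490.40.
Claim 4 (€11,297): deductible already satisfied, so patient's share is 20% × €11,297 = €2,259.40. Cost to patient: €2,259.40. OOP to date €5,461.40. Insurer: €11,297 − €2,259.40 = €9,037.60.

€9,037.60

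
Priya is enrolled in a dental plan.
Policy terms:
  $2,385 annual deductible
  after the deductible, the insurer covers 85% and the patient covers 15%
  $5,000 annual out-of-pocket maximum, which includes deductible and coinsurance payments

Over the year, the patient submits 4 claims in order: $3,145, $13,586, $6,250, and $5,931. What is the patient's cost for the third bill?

$463.10

Claim 1 ($3,145): $2,385 finishes the deductible; $760 goes to coinsurance; coinsurance $760 × 15% = $114. Patient pays $2,499; OOP now $2,499.
Claim 2 ($13,586): deductible already satisfied, so patient's share is 15% × $13,586 = $2,037.90. Patient pays $2,037.90; OOP now $4,536.90.
Claim 3 ($6,250): deductible already satisfied, so patient's share is 15% × $6,250 = $937.50. Adding that to $4,536.90 gives $5,474.40, past the $5,000 cap; patient pays only $5,000 − $4,536.90 = $463.10.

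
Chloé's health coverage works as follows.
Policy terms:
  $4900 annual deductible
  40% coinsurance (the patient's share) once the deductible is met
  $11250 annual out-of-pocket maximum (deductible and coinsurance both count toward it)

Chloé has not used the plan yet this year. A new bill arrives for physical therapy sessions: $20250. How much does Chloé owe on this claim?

$11040

Nothing has been paid toward the $4900 deductible, so the first $4900 of this charge is applied there.
That leaves $20250 − $4900 = $15350 for coinsurance.
Patient's 40% share of $15350 is $6140.
That puts the patient's cost at $4900 + $6140 = $11040 before any cap.
Total out-of-pocket so far would be $0 + $11040 = $11040, below the $11250 cap — no reduction.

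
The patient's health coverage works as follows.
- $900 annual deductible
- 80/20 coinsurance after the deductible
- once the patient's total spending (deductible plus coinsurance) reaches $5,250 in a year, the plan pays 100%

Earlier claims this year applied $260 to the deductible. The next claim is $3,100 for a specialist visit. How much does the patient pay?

Remaining deductible: $900 − $260 = $640.
That leaves $3,100 − $640 = $2,460 for coinsurance.
Patient's 20% share of $2,460 is $492.
That puts the patient's cost at $640 + $492 = $1,132 before any cap.
Total out-of-pocket so far would be $260 + $1,132 = $1,392, below the $5,250 cap — no reduction.

$1,132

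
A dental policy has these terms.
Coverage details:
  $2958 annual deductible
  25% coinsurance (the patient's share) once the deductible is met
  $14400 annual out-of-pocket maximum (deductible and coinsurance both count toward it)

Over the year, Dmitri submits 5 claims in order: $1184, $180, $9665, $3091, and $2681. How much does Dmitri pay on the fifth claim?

#1 ($1184): entire amount goes to the deductible. Cost to patient: $1184. OOP to date $1184.
#2 ($180): all of it applies to the deductible. Patient owes $180 (running OOP $1364).
#3 ($9665): deductible takes $1594, $8071 remains; coinsurance $8071 × 25% = $2017.75. Patient pays $3611.75; OOP now $4975.75.
#4 ($3091): 25% coinsurance on $3091 = $772.75. Cost to patient: $772.75. OOP to date $5748.50.
#5 ($2681): deductible met; 25% of $2681 = $670.25. Patient owes $670.25 (running OOP $6418.75).

$670.25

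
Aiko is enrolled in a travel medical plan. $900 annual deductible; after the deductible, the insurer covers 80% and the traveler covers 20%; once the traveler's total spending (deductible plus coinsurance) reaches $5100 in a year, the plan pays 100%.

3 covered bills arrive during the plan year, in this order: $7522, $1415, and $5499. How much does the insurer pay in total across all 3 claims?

Bill 1, $7522: deductible takes $900, $6622 remains; traveler's 20% is $1324.40. Traveler owes $2224.40 (running OOP $2224.40). Insurer: $7522 − $2224.40 = $5297.60.
Bill 2, $1415: 20% coinsurance on $1415 = $283. Traveler owes $283 (running OOP $2507.40). Insurer: $1415 − $283 = $1132.
Bill 3, $5499: 20% coinsurance on $5499 = $1099.80. Traveler pays $1099.80; OOP now $3607.20. Insurer: $5499 − $1099.80 = $4399.20.
Insurer total = bills − traveler's total = $14436 − $3607.20 = $10828.80.

$10828.80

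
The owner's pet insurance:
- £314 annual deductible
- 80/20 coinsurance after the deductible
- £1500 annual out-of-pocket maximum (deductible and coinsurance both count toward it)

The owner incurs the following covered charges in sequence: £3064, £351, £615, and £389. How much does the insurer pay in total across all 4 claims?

£3284

Bill 1, £3064: £314 finishes the deductible; £2750 goes to coinsurance; owner's 20% is £550. Owner owes £864 (running OOP £864). Plan pays £3064 − £864 = £2200.
Bill 2, £351: deductible met; 20% of £351 = £70.20. Cost to owner: £70.20. OOP to date £934.20. Insurer: £351 − £70.20 = £280.80.
Bill 3, £615: 20% coinsurance on £615 = £123. Owner pays £123; OOP now £1057.20. Insurer: £615 − £123 = £492.
Bill 4, £389: 20% coinsurance on £389 = £77.80. Owner pays £77.80; OOP now £1135. Plan pays £389 − £77.80 = £311.20.
Insurer total = bills − owner's total = £4419 − £1135 = £3284.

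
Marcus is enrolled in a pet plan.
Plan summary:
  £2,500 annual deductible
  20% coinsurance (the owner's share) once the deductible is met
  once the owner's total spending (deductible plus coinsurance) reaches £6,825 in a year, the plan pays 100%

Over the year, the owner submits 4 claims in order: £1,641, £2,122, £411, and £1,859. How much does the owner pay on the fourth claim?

£371.80

Claim 1 (£1,641): fully absorbed by the deductible. Owner owes £1,641 (running OOP £1,641).
Claim 2 (£2,122): £859 to deductible, leaving £1,263; owner's 20% is £252.60. Cost to owner: £1,111.60. OOP to date £2,752.60.
Claim 3 (£411): deductible met; 20% of £411 = £82.20. Owner owes £82.20 (running OOP £2,834.80).
Claim 4 (£1,859): deductible already satisfied, so owner's share is 20% × £1,859 = £371.80. Owner pays £371.80; OOP now £3,206.60.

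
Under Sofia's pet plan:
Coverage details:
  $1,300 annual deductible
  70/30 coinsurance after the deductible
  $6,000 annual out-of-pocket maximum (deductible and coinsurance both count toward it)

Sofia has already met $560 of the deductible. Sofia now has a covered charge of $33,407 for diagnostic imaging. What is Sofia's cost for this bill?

Deductible still to meet: $1,300 − $560 = $740.
That leaves $33,407 − $740 = $32,667 for coinsurance.
30% of $32,667 = $9,800.10 falls to the owner.
That puts the owner's cost at $740 + $9,800.10 = $10,540.10 before any cap.
Year-to-date out-of-pocket would reach $560 + $10,540.10 = $11,100.10, above the $6,000 maximum, so the owner pays only $6,000 − $560 = $5,440.

$5,440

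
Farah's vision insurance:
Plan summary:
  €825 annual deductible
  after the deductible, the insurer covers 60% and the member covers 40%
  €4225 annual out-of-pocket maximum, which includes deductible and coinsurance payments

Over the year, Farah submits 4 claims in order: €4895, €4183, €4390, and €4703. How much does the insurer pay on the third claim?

Claim 1 (€4895): €825 to deductible, leaving €4070; member's 40% is €1628. Cost to member: €2453. OOP to date €2453. Insurer: €4895 − €2453 = €2442.
Claim 2 (€4183): deductible already satisfied, so member's share is 40% × €4183 = €1673.20. Cost to member: €1673.20. OOP to date €4126.20. Insurer: €4183 − €1673.20 = €2509.80.
Claim 3 (€4390): 40% coinsurance on €4390 = €1756. Adding that to €4126.20 gives €5882.20, past the €4225 cap; member pays only €4225 − €4126.20 = €98.80. Plan pays €4390 − €98.80 = €4291.20.

€4291.20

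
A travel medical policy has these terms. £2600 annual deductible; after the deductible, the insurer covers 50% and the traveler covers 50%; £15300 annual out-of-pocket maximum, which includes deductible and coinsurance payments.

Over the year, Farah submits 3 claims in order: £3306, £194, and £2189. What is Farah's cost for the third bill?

£1094.50

Bill 1, £3306: deductible takes £2600, £706 remains; 50% of £706 = £353. Cost to traveler: £2953. OOP to date £2953.
Bill 2, £194: deductible met; 50% of £194 = £97. Cost to traveler: £97. OOP to date £3050.
Bill 3, £2189: 50% coinsurance on £2189 = £1094.50. Traveler owes £1094.50 (running OOP £4144.50).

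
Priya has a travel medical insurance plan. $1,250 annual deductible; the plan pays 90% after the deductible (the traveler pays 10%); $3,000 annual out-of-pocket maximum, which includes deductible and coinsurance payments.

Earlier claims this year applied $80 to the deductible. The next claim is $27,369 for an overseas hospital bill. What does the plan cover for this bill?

$80 of the $1,250 deductible is already met, leaving $1,170.
That leaves $27,369 − $1,170 = $26,199 for coinsurance.
Coinsurance: $26,199 × 10% = $2,619.90.
So the traveler owes $1,170 + $2,619.90 = $3,789.90 before any cap.
Year-to-date out-of-pocket would reach $80 + $3,789.90 = $3,869.90, above the $3,000 maximum, so the traveler pays only $3,000 − $80 = $2,920.
The plan picks up $27,369 − $2,920 = $24,449.

$24,449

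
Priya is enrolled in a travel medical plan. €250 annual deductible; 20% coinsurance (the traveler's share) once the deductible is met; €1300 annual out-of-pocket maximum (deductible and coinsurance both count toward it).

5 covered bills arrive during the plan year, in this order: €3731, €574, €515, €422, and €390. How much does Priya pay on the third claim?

€103

Bill 1, €3731: deductible takes €250, €3481 remains; traveler's 20% is €696.20. Cost to traveler: €946.20. OOP to date €946.20.
Bill 2, €574: deductible already satisfied, so traveler's share is 20% × €574 = €114.80. Traveler owes €114.80 (running OOP €1061).
Bill 3, €515: deductible met; 20% of €515 = €103. Cost to traveler: €103. OOP to date €1164.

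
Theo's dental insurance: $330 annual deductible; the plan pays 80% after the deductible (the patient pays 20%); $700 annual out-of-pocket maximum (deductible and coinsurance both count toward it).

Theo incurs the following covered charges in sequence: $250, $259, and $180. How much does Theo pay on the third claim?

Claim 1 — $250: all of it applies to the deductible. Patient owes $250 (running OOP $250).
Claim 2 — $259: deductible takes $80, $179 remains; patient's 20% is $35.80. Patient owes $115.80 (running OOP $365.80).
Claim 3 — $180: deductible met; 20% of $180 = $36. Patient owes $36 (running OOP $401.80).

$36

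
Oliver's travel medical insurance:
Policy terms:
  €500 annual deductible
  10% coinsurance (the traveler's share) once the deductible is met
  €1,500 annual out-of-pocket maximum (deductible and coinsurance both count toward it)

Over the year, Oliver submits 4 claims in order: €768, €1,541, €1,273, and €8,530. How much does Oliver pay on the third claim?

Claim 1 — €768: €500 finishes the deductible; €268 goes to coinsurance; 10% of €268 = €26.80. Traveler owes €526.80 (running OOP €526.80).
Claim 2 — €1,541: 10% coinsurance on €1,541 = €154.10. Cost to traveler: €154.10. OOP to date €680.90.
Claim 3 — €1,273: deductible already satisfied, so traveler's share is 10% × €1,273 = €127.30. Cost to traveler: €127.30. OOP to date €808.20.

€127.30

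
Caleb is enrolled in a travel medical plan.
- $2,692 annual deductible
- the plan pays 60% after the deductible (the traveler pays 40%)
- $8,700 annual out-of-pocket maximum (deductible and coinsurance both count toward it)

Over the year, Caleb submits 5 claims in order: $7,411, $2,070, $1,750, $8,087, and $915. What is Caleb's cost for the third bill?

Bill 1, $7,411: deductible takes $2,692, $4,719 remains; coinsurance $4,719 × 40% = $1,887.60. Traveler pays $4,579.60; OOP now $4,579.60.
Bill 2, $2,070: deductible already satisfied, so traveler's share is 40% × $2,070 = $828. Cost to traveler: $828. OOP to date $5,407.60.
Bill 3, $1,750: deductible met; 40% of $1,750 = $700. Traveler pays $700; OOP now $6,107.60.

$700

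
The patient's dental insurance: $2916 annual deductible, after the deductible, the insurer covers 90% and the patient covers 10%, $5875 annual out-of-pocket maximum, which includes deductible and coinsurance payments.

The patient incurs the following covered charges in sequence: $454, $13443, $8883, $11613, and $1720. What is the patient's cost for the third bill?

Bill 1, $454: all of it applies to the deductible. Patient owes $454 (running OOP $454).
Bill 2, $13443: $2462 to deductible, leaving $10981; 10% of $10981 = $1098.10. Cost to patient: $3560.10. OOP to date $4014.10.
Bill 3, $8883: deductible met; 10% of $8883 = $888.30. Patient pays $888.30; OOP now $4902.40.

$888.30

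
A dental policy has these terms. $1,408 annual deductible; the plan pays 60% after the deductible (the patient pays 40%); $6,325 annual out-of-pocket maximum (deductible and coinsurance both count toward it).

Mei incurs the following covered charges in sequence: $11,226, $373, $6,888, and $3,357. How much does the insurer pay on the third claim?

$6,047.40

Bill 1, $11,226: deductible takes $1,408, $9,818 remains; patient's 40% is $3,927.20. Patient owes $5,335.20 (running OOP $5,335.20). Plan pays $11,226 − $5,335.20 = $5,890.80.
Bill 2, $373: deductible met; 40% of $373 = $149.20. Patient pays $149.20; OOP now $5,484.40. Plan pays $373 − $149.20 = $223.80.
Bill 3, $6,888: deductible met; 40% of $6,888 = $2,755.20. OOP would hit $8,239.60 > $6,325, so the cap limits the patient to $6,325 − $5,484.40 = $840.60. Plan pays $6,888 − $840.60 = $6,047.40.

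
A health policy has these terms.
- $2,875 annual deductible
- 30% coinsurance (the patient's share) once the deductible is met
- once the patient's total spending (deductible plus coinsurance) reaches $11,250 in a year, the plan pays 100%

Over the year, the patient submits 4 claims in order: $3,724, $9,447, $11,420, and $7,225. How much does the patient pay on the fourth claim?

Claim 1 ($3,724): deductible takes $2,875, $849 remains; patient's 30% is $254.70. Cost to patient: $3,129.70. OOP to date $3,129.70.
Claim 2 ($9,447): deductible met; 30% of $9,447 = $2,834.10. Patient owes $2,834.10 (running OOP $5,963.80).
Claim 3 ($11,420): deductible met; 30% of $11,420 = $3,426. Cost to patient: $3,426. OOP to date $9,389.80.
Claim 4 ($7,225): deductible met; 30% of $7,225 = $2,167.50. OOP would hit $11,557.30 > $11,250, so the cap limits the patient to $11,250 − $9,389.80 = $1,860.20.

$1,860.20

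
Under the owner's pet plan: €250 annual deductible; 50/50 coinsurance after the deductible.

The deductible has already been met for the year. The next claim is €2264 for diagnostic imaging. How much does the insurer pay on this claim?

The deductible is already satisfied, so the full bill goes to coinsurance.
50% of €2264 = €1132 falls to the owner.
Insurer pays the balance: €2264 − €1132 = €1132.

€1132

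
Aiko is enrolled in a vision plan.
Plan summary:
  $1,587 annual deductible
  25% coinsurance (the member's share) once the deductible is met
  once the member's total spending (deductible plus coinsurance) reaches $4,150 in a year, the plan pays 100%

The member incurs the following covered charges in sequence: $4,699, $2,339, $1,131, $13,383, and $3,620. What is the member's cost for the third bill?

Bill 1, $4,699: $1,587 to deductible, leaving $3,112; coinsurance $3,112 × 25% = $778. Member owes $2,365 (running OOP $2,365).
Bill 2, $2,339: deductible met; 25% of $2,339 = $584.75. Member pays $584.75; OOP now $2,949.75.
Bill 3, $1,131: 25% coinsurance on $1,131 = $282.75. Member pays $282.75; OOP now $3,232.50.

$282.75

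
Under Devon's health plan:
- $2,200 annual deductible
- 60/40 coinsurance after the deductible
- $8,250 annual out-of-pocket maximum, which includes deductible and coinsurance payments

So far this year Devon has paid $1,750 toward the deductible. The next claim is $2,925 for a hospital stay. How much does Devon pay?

Remaining deductible: $2,200 − $1,750 = $450.
The remaining $2,475 (= $2,925 − $450) moves to coinsurance.
40% of $2,475 = $990 falls to the patient.
Patient responsibility before any cap: $450 + $990 = $1,440.
Total out-of-pocket so far would be $1,750 + $1,440 = $3,190, below the $8,250 cap — no reduction.

$1,440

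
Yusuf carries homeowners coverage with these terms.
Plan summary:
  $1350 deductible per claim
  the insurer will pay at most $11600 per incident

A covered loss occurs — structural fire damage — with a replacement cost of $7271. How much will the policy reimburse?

$5921

Subtract the deductible: $7271 − $1350 = $5921.
That's under the $11600 cap, so the insurer reimburses the full $5921.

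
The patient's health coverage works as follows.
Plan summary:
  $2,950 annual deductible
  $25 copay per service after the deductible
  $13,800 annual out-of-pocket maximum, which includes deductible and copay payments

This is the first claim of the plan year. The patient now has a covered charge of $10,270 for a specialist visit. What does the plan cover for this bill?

$7,295

The full $2,950 deductible is still open; $2,950 of this bill applies to it.
The remaining $7,320 (= $10,270 − $2,950) moves to the copay.
Copay on this service: $25.
That puts the patient's cost at $2,950 + $25 = $2,975 before any cap.
Cumulative spending $0 + $2,975 = $2,975 stays under the $13,800 maximum.
The insurer covers the remainder: $10,270 − $2,975 = $7,295.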